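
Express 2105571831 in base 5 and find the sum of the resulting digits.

2105571831 in base 5 is 13303011244311.
Digit sum: 1+3+3+0+3+0+1+1+2+4+4+3+1+1 = 27.

27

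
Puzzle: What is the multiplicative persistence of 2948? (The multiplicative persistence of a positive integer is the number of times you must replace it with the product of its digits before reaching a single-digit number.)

3

2948 → 576 → 210 → 0 (3 steps)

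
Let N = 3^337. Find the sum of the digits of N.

774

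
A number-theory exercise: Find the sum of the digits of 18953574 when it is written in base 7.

18

18953574 in base 7 is 320050143.
Digit sum: 3+2+0+0+5+0+1+4+3 = 18.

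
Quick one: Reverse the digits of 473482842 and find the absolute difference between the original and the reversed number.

225198468

Reverse of 473482842 is 248284374.
|473482842 − 248284374| = 225198468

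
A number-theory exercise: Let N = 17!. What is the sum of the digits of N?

63

17! = 355687428096000
Sum of its 15 digits: 63.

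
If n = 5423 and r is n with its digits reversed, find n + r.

Reverse of 5423 is 3245.
5423 + 3245 = 8668

8668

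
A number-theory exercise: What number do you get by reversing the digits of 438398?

Reversing 438398 gives 893834.

893834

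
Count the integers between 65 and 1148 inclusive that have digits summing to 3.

11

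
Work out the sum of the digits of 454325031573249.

4+5+4+3+2+5+0+3+1+5+7+3+2+4+9 = 57

57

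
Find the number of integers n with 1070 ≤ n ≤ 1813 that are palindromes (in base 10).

7

The integers in [1070, 1813] that are palindromes (in base 10): 1111, 1221, 1331, 1441, 1551, 1661, 1771.
7 qualify.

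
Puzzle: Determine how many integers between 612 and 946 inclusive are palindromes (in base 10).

The integers in [612, 946] that are palindromes (in base 10): 616, 626, 636, 646, 656, 666, …, 929, 939.
33 qualify.

33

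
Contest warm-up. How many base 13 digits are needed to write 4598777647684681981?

17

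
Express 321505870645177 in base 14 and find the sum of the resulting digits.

88

321505870645177 in base 14 is 5956D77C9A041.
Digit sum: 5+9+5+6+13+7+7+12+9+10+0+4+1 = 88.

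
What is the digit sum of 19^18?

19^18 = 104127350297911241532841
Sum of its 24 digits: 82.

82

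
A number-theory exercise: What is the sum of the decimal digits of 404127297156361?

58

4+0+4+1+2+7+2+9+7+1+5+6+3+6+1 = 58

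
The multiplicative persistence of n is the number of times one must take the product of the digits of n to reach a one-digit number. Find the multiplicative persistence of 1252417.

1252417 → 560 → 0 (2 steps)

2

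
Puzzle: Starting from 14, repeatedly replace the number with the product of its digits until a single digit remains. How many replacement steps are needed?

14 → 4 (1 step)

1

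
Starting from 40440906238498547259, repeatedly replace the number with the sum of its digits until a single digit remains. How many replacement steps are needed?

3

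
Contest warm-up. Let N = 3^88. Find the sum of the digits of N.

198

3^88 = 969773729787523602876821942164080815560161
Sum of its 42 digits: 198.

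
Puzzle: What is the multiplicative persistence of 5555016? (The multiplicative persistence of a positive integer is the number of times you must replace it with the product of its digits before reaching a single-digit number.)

5555016 → 0 (1 step)

1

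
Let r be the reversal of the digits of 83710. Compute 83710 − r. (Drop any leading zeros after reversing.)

Reverse of 83710 is 1738.
83710 − 1738 = 81972

81972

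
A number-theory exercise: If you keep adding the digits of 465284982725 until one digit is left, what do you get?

8

4+6+5+2+8+4+9+8+2+7+2+5 = 62
6+2 = 8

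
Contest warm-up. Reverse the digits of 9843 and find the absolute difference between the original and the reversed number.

6354

Reverse of 9843 is 3489.
|9843 − 3489| = 6354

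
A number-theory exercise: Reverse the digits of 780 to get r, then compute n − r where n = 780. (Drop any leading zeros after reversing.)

693

Reverse of 780 is 87.
780 − 87 = 693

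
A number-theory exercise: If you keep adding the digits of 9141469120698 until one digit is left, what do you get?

9+1+4+1+4+6+9+1+2+0+6+9+8 = 60
6+0 = 6
(Equivalently, 9141469120698 mod 9 = 6.)

6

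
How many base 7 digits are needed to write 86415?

86415 in base 7 is 506640, which has 6 digits.

6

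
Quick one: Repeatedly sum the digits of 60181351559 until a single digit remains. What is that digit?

8

6+0+1+8+1+3+5+1+5+5+9 = 44
4+4 = 8
(Equivalently, 60181351559 mod 9 = 8.)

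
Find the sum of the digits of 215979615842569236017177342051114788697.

179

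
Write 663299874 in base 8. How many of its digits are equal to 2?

4

663299874 in base 8 is 4742223442.
The digit 2 appears 4 times.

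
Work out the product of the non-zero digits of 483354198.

4×8×3×3×5×4×1×9×8 = 414720

414720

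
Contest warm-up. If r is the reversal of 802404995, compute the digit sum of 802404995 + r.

Reversal of 802404995 is 599404208; 802404995 + 599404208 = 1401809203.
Digit sum of 1401809203: 1+4+0+1+8+0+9+2+0+3 = 28.

28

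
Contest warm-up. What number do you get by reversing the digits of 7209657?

7569027

Reversing 7209657 gives 7569027.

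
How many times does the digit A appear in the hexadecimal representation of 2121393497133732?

1

2121393497133732 in base 16 is 7896569D352A4.
The digit A appears 1 time.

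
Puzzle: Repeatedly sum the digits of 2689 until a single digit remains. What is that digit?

2+6+8+9 = 25
2+5 = 7
(Equivalently, 2689 mod 9 = 7.)

7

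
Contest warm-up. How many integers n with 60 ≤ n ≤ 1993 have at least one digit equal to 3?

527

The integers in [60, 1993] that have at least one digit equal to 3: 63, 73, 83, 93, 103, 113, …, 1983, 1993.
527 qualify.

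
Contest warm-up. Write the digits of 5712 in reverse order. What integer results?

2175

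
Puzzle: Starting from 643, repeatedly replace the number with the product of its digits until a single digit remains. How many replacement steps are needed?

643 → 72 → 14 → 4 (3 steps)

3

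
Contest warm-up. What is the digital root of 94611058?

9+4+6+1+1+0+5+8 = 34
3+4 = 7
(Equivalently, 94611058 mod 9 = 7.)

7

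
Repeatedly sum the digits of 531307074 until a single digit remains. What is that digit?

3

5+3+1+3+0+7+0+7+4 = 30
3+0 = 3
(Equivalently, 531307074 mod 9 = 3.)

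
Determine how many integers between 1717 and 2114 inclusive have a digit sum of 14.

The integers in [1717, 2114] that have a digit sum of 14: 1724, 1733, 1742, 1751, 1760, 1805, …, 2084, 2093.
23 qualify.

23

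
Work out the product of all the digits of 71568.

7×1×5×6×8 = 1680

1680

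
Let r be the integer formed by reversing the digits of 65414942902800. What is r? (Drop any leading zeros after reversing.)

820924941456

Reversing 65414942902800 gives 820924941456.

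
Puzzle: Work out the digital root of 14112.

9

1+4+1+1+2 = 9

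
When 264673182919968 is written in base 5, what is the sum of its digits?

264673182919968 in base 5 is 234142401134311414333.
Digit sum: 2+3+4+1+4+2+4+0+1+1+3+4+3+1+1+4+1+4+3+3+3 = 52.

52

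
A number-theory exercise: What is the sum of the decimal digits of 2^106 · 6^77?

405

2^106 · 6^77 = 67115962067582802386948499222068676821749507154938326628525240940400955119130319659733090304
Sum of its 92 digits: 405.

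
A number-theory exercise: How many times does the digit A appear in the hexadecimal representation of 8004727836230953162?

2

8004727836230953162 in base 16 is 6F16818E623A28CA.
The digit A appears 2 times.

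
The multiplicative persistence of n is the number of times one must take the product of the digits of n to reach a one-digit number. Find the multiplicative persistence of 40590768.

1

40590768 → 0 (1 step)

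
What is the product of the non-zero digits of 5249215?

3600

5×2×4×9×2×1×5 = 3600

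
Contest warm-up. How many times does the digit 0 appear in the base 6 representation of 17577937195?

17577937195 in base 6 is 12024124110511.
The digit 0 appears 2 times.

2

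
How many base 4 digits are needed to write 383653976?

15

383653976 in base 4 is 112313201201120, which has 15 digits.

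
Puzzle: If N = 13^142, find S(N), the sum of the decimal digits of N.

13^142 = 151340800772434622418732737506212126025528837397358631873792344023417588179716812825851703790257090788424171526655233116792521662308920057487513515921982660569
Sum of its 159 digits: 679.

679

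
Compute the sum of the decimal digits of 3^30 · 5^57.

243

3^30 · 5^57 = 1428656721360117842767323281805147416889667510986328125
Sum of its 55 digits: 243.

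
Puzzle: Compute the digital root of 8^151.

8

The digital root of n equals n mod 9 (or 9 when 9 | n), so we need 8^151 mod 9.
8^151 ≡ 8 (mod 9), so the digital root is 8.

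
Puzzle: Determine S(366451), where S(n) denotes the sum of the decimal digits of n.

25

3+6+6+4+5+1 = 25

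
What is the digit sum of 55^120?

55^120 = 69746551465826512819338480257379160710412150115202645929520273365030296251833994265894860304840603064580938164083551293884555739782985722925896359780149778822617677984975481653151518912636674940586090087890625
Sum of its 209 digits: 973.

973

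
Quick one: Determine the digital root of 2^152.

4

The digital root of n equals n mod 9 (or 9 when 9 | n), so we need 2^152 mod 9.
2^152 ≡ 4 (mod 9), so the digital root is 4.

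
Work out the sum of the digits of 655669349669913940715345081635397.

167

6+5+5+6+6+9+3+4+9+6+6+9+9+1+3+9+4+0+7+1+5+3+4+5+0+8+1+6+3+5+3+9+7 = 167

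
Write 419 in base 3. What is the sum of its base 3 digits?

7

419 in base 3 is 120112.
Digit sum: 1+2+0+1+1+2 = 7.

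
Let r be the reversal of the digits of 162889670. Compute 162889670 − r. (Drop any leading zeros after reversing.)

85901409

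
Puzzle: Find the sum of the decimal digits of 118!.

756

118! = 468452584975429065657431236280838416439267950499862031533310318788629800927518416622330123618486343228862579684398745837012213486653229822121742374957258403779058860032000000000000000000000000000
Sum of its 195 digits: 756.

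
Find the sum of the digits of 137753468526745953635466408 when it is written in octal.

137753468526745953635466408 in base 8 is 70762334770011364215560176250.
Digit sum: 7+0+7+6+2+3+3+4+7+7+0+0+1+1+3+6+4+2+1+5+5+6+0+1+7+6+2+5+0 = 101.

101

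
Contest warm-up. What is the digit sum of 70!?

459

70! = 11978571669969891796072783721689098736458938142546425857555362864628009582789845319680000000000000000
Sum of its 101 digits: 459.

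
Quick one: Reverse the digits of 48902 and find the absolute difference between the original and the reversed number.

27918

Reverse of 48902 is 20984.
|48902 − 20984| = 27918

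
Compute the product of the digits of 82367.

8×2×3×6×7 = 2016

2016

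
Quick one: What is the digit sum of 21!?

63

21! = 51090942171709440000
Sum of its 20 digits: 63.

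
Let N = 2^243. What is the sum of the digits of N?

2^243 = 14134776518227074636666380005943348126619871175004951664972849610340958208
Sum of its 74 digits: 323.

323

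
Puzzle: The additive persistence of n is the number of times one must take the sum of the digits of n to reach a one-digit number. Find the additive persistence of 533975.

2

533975 → 32 → 5 (2 steps)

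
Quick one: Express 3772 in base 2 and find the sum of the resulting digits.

8

3772 in base 2 is 111010111100.
Digit sum: 1+1+1+0+1+0+1+1+1+1+0+0 = 8.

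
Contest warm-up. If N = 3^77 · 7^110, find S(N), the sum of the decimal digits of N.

3^77 · 7^110 = 5001738876613682610835265640362496530418958112359143731700274271088910726672472557498218314939945381904463059810092616896896833987
Sum of its 130 digits: 594.

594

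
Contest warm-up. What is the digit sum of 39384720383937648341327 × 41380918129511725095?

39384720383937648341327 × 41380918129511725095 = 1629775889761435422433264163788725151501065
Sum of its 43 digits: 189.

189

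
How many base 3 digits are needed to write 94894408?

17

94894408 in base 3 is 20121120010122201, which has 17 digits.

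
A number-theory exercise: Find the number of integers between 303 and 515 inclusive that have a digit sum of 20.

5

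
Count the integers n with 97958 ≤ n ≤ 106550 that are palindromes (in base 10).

27

The integers in [97958, 106550] that are palindromes (in base 10): 97979, 98089, 98189, 98289, 98389, 98489, …, 104401, 105501.
27 qualify.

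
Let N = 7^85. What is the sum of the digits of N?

7^85 = 681292175541205709486531011694243236571309860372760091522256581907552807
Sum of its 72 digits: 295.

295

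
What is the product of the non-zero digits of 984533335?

583200

9×8×4×5×3×3×3×3×5 = 583200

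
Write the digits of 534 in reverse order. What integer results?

435

Reversing 534 gives 435.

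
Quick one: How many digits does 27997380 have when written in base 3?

16

27997380 in base 3 is 1221200102012000, which has 16 digits.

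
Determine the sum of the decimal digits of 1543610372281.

1+5+4+3+6+1+0+3+7+2+2+8+1 = 43

43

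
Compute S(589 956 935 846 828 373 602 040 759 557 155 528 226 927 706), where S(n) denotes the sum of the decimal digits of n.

225

5+8+9+9+5+6+9+3+5+8+4+6+8+2+8+3+7+3+6+0+2+0+4+0+7+5+9+5+5+7+1+5+5+5+2+8+2+2+6+9+2+7+7+0+6 = 225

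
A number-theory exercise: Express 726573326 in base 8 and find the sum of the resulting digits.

31

726573326 in base 8 is 5323520416.
Digit sum: 5+3+2+3+5+2+0+4+1+6 = 31.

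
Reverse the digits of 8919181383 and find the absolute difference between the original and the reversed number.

Reverse of 8919181383 is 3831819198.
|8919181383 − 3831819198| = 5087362185

5087362185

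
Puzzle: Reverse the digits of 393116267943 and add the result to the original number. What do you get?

742878879336

Reverse of 393116267943 is 349762611393.
393116267943 + 349762611393 = 742878879336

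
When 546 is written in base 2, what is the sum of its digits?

3

546 in base 2 is 1000100010.
Digit sum: 1+0+0+0+1+0+0+0+1+0 = 3.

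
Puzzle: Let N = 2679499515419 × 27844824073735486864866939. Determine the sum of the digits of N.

147

2679499515419 × 27844824073735486864866939 = 74610192612501542579595002586413832441
Sum of its 38 digits: 147.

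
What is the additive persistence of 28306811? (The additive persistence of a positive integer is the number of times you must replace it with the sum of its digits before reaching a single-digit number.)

28306811 → 29 → 11 → 2 (3 steps)

3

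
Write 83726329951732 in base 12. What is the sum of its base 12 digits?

83726329951732 in base 12 is 94828825B4704.
Digit sum: 9+4+8+2+8+8+2+5+11+4+7+0+4 = 72.

72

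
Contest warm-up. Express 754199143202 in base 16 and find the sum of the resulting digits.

77

754199143202 in base 16 is AF99C5A322.
Digit sum: 10+15+9+9+12+5+10+3+2+2 = 77.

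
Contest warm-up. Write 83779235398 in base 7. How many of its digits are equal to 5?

83779235398 in base 7 is 6024061515415.
The digit 5 appears 3 times.

3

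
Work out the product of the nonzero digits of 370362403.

3×7×3×6×2×4×3 = 9072

9072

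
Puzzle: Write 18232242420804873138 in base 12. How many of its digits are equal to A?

2

18232242420804873138 in base 12 is 82745739B5819A0A16.
The digit A appears 2 times.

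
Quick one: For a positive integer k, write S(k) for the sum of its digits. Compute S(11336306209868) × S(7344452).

S(11336306209868) = 1+1+3+3+6+3+0+6+2+0+9+8+6+8 = 56.
S(7344452) = 7+3+4+4+4+5+2 = 29.
56 · 29 = 1624.

1624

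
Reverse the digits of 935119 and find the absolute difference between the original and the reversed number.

23580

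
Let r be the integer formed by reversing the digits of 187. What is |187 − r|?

594

Reverse of 187 is 781.
|187 − 781| = 594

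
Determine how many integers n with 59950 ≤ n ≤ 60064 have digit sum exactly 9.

4

The integers in [59950, 60064] that have digit sum exactly 9: 60003, 60012, 60021, 60030.
4 qualify.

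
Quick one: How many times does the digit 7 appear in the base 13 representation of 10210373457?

1

10210373457 in base 13 is C694672CB.
The digit 7 appears 1 time.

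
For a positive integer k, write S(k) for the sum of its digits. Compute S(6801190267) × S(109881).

1080

S(6801190267) = 6+8+0+1+1+9+0+2+6+7 = 40.
S(109881) = 1+0+9+8+8+1 = 27.
40 · 27 = 1080.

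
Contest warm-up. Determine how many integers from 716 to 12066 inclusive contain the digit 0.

The integers in [716, 12066] that contain the digit 0: 720, 730, 740, 750, 760, 770, …, 12065, 12066.
3823 qualify.

3823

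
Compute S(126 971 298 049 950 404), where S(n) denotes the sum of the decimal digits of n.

1+2+6+9+7+1+2+9+8+0+4+9+9+5+0+4+0+4 = 80

80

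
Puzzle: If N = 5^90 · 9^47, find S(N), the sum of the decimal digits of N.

450

5^90 · 9^47 = 571081818650288618785753663304047559828034567911600655351644735741901970360601126230903901159763336181640625
Sum of its 108 digits: 450.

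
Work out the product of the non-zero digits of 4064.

96

4×6×4 = 96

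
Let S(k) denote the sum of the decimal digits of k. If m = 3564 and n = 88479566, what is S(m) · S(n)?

954

S(3564) = 3+5+6+4 = 18.
S(88479566) = 8+8+4+7+9+5+6+6 = 53.
18 · 53 = 954.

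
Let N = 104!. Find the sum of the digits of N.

104! = 10299016745145627623848583864765044283053772454999072182325491776887871732475287174542709871683888003235965704141638377695179741979175588724736000000000000000000000000
Sum of its 167 digits: 702.

702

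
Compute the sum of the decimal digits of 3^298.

3^298 = 15210164339843152887925114153565368440718188402815270719053354453152110797499897399311134017298771265361164937844221560312612525862855086062889
Sum of its 143 digits: 612.

612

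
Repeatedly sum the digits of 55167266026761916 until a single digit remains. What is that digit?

5+5+1+6+7+2+6+6+0+2+6+7+6+1+9+1+6 = 76
7+6 = 13
1+3 = 4
(Equivalently, 55167266026761916 mod 9 = 4.)

4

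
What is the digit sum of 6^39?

162

6^39 = 2227915756473955677973140996096
Sum of its 31 digits: 162.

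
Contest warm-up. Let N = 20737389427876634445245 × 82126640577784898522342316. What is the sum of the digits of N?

20737389427876634445245 × 82126640577784898522342316 = 1703092128064780767700231437880165108424648487420
Sum of its 49 digits: 195.

195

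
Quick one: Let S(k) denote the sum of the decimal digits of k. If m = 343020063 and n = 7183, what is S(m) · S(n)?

399

S(343020063) = 3+4+3+0+2+0+0+6+3 = 21.
S(7183) = 7+1+8+3 = 19.
21 · 19 = 399.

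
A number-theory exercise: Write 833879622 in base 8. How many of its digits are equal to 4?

1

833879622 in base 8 is 6154777106.
The digit 4 appears 1 time.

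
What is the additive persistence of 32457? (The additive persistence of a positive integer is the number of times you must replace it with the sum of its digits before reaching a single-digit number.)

2

32457 → 21 → 3 (2 steps)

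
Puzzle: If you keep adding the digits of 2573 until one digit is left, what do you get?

2+5+7+3 = 17
1+7 = 8
(Equivalently, 2573 mod 9 = 8.)

8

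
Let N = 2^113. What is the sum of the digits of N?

158

2^113 = 10384593717069655257060992658440192
Sum of its 35 digits: 158.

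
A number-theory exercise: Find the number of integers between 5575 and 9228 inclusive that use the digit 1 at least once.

1022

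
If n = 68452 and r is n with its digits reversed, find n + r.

Reverse of 68452 is 25486.
68452 + 25486 = 93938

93938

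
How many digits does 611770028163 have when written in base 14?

11

611770028163 in base 14 is 2187751ADC7, which has 11 digits.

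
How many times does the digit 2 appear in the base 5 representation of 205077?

205077 in base 5 is 23030302.
The digit 2 appears 2 times.

2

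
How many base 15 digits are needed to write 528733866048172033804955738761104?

528733866048172033804955738761104 in base 15 is 948D72CE5CC005B2BC19B31AC839, which has 28 digits.

28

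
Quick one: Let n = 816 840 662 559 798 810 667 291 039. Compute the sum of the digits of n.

136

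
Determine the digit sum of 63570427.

6+3+5+7+0+4+2+7 = 34

34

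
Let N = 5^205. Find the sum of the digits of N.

5^205 = 194469227433160678348252001680628882518445380272536472909409894212178088563605732536998275722678550529905205923597577566397376358509063720703125
Sum of its 144 digits: 662.

662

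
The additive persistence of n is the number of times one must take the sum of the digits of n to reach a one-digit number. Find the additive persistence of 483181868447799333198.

2

483181868447799333198 → 114 → 6 (2 steps)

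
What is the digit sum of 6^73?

6^73 = 638324153542299148846280854514738362441007133779155746816
Sum of its 57 digits: 252.

252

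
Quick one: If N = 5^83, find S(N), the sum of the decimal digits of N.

5^83 = 10339757656912845935892608650874535669572651386260986328125
Sum of its 59 digits: 290.

290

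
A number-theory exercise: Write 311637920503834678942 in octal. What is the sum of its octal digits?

69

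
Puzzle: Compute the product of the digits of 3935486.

3×9×3×5×4×8×6 = 77760

77760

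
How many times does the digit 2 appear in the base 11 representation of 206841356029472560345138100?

206841356029472560345138100 in base 11 is 19AAA654AA921298103245900A.
The digit 2 appears 3 times.

3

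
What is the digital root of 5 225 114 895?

6

5+2+2+5+1+1+4+8+9+5 = 42
4+2 = 6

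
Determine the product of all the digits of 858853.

8×5×8×8×5×3 = 38400

38400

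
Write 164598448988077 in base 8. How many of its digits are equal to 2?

2

164598448988077 in base 8 is 4533162005217655.
The digit 2 appears 2 times.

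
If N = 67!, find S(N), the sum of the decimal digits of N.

67! = 36471110918188685288249859096605464427167635314049524593701628500267962436943872000000000000000
Sum of its 95 digits: 369.

369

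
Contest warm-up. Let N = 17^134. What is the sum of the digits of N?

757

17^134 = 758849172164535677154839085278123596410026039289233220896309983537468675925833701655271983572156618491548149617604745327574948501249404385150404872697000172819519329
Sum of its 165 digits: 757.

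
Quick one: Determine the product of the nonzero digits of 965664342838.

179159040

9×6×5×6×6×4×3×4×2×8×3×8 = 179159040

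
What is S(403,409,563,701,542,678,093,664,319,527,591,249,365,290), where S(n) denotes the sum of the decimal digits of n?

4+0+3+4+0+9+5+6+3+7+0+1+5+4+2+6+7+8+0+9+3+6+6+4+3+1+9+5+2+7+5+9+1+2+4+9+3+6+5+2+9+0 = 184

184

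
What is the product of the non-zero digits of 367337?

7938

3×6×7×3×3×7 = 7938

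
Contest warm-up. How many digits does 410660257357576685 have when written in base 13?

410660257357576685 in base 13 is 803B477148247254, which has 16 digits.

16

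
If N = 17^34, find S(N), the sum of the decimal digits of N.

208

17^34 = 684326450885775034048946719925754910487329
Sum of its 42 digits: 208.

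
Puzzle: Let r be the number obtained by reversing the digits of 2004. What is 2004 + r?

6006

Reverse of 2004 is 4002.
2004 + 4002 = 6006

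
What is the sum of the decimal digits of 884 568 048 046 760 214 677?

8+8+4+5+6+8+0+4+8+0+4+6+7+6+0+2+1+4+6+7+7 = 101

101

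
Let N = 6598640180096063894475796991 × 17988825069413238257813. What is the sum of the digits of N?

6598640180096063894475796991 × 17988825069413238257813 = 118701783895749559585129745528187477602455507640683
Sum of its 51 digits: 253.

253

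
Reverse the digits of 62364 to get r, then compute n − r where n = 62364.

Reverse of 62364 is 46326.
62364 − 46326 = 16038

16038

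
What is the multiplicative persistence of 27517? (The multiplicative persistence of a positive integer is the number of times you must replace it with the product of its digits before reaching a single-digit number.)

27517 → 490 → 0 (2 steps)

2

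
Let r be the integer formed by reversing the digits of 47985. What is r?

Reversing 47985 gives 58974.

58974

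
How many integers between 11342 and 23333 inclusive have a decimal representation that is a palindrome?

120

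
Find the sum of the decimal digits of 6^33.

126

6^33 = 47751966659678405306351616
Sum of its 26 digits: 126.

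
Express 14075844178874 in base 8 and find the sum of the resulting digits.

51

14075844178874 in base 8 is 314651154231672.
Digit sum: 3+1+4+6+5+1+1+5+4+2+3+1+6+7+2 = 51.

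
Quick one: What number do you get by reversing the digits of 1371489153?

Reversing 1371489153 gives 3519841731.

3519841731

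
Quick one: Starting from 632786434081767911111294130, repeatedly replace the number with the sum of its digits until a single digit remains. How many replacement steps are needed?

2

632786434081767911111294130 → 105 → 6 (2 steps)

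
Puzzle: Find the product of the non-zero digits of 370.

3×7 = 21

21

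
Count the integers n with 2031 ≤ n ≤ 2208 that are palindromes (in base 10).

1

The integers in [2031, 2208] that are palindromes (in base 10): 2112.
1 qualifies.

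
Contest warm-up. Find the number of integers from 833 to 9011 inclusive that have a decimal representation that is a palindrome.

The integers in [833, 9011] that have a decimal representation that is a palindrome: 838, 848, 858, 868, 878, 888, …, 8998, 9009.
98 qualify.

98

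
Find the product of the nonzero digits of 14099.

324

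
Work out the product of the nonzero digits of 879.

504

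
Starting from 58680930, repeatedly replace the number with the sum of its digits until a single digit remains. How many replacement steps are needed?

58680930 → 39 → 12 → 3 (3 steps)

3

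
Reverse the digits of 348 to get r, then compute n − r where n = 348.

Reverse of 348 is 843.
348 − 843 = -495

-495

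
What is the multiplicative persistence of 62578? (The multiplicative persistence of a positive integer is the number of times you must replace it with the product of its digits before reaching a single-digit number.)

2

62578 → 3360 → 0 (2 steps)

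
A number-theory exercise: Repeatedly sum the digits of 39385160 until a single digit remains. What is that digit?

8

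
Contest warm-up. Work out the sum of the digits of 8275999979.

8+2+7+5+9+9+9+9+7+9 = 74

74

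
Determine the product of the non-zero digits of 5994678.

544320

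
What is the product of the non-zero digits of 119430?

108

1×1×9×4×3 = 108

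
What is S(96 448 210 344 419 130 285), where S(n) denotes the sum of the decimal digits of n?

9+6+4+4+8+2+1+0+3+4+4+4+1+9+1+3+0+2+8+5 = 78

78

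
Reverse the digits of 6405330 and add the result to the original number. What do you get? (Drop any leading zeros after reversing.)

6740376

Reverse of 6405330 is 335046.
6405330 + 335046 = 6740376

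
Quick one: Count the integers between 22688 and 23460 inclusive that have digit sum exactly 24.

The integers in [22688, 23460] that have digit sum exactly 24: 22695, 22749, 22758, 22767, 22776, 22785, …, 23388, 23397.
28 qualify.

28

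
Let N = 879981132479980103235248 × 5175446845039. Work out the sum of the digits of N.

879981132479980103235248 × 5175446845039 = 4554295575787359315118357778418734672
Sum of its 37 digits: 188.

188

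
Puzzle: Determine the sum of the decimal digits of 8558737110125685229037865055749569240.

170

8+5+5+8+7+3+7+1+1+0+1+2+5+6+8+5+2+2+9+0+3+7+8+6+5+0+5+5+7+4+9+5+6+9+2+4+0 = 170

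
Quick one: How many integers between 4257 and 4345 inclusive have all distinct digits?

The integers in [4257, 4345] that have all distinct digits: 4257, 4258, 4259, 4260, 4261, 4263, …, 4328, 4329.
52 qualify.

52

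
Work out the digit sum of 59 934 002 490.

45

5+9+9+3+4+0+0+2+4+9+0 = 45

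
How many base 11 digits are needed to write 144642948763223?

144642948763223 in base 11 is 420A6803819949, which has 14 digits.

14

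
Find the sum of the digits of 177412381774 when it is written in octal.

47

177412381774 in base 8 is 2451646416116.
Digit sum: 2+4+5+1+6+4+6+4+1+6+1+1+6 = 47.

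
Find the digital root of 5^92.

The digital root of n equals n mod 9 (or 9 when 9 | n), so we need 5^92 mod 9.
5^92 ≡ 7 (mod 9), so the digital root is 7.

7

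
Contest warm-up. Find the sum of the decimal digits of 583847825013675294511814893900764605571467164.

5+8+3+8+4+7+8+2+5+0+1+3+6+7+5+2+9+4+5+1+1+8+1+4+8+9+3+9+0+0+7+6+4+6+0+5+5+7+1+4+6+7+1+6+4 = 205

205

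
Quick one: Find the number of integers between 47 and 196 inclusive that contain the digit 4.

The integers in [47, 196] that contain the digit 4: 47, 48, 49, 54, 64, 74, …, 184, 194.
27 qualify.

27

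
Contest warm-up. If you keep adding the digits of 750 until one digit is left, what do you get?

7+5+0 = 12
1+2 = 3

3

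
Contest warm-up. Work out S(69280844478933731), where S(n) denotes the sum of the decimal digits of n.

6+9+2+8+0+8+4+4+4+7+8+9+3+3+7+3+1 = 86

86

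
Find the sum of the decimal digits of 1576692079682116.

1+5+7+6+6+9+2+0+7+9+6+8+2+1+1+6 = 76

76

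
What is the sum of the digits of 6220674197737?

61

6+2+2+0+6+7+4+1+9+7+7+3+7 = 61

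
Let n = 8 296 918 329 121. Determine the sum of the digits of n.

61

8+2+9+6+9+1+8+3+2+9+1+2+1 = 61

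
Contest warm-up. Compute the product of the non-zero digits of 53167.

5×3×1×6×7 = 630

630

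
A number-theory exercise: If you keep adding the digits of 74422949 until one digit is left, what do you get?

5

7+4+4+2+2+9+4+9 = 41
4+1 = 5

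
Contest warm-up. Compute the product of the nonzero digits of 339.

81

3×3×9 = 81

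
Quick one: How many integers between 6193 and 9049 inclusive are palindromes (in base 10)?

The integers in [6193, 9049] that are palindromes (in base 10): 6226, 6336, 6446, 6556, 6666, 6776, …, 8998, 9009.
29 qualify.

29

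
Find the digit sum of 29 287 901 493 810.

63

2+9+2+8+7+9+0+1+4+9+3+8+1+0 = 63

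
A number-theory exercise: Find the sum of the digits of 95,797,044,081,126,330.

9+5+7+9+7+0+4+4+0+8+1+1+2+6+3+3+0 = 69

69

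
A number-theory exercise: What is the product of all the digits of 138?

1×3×8 = 24

24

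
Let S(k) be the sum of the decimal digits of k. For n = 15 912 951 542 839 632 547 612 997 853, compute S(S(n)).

First digit sum: 141.
1+4+1 = 6.

6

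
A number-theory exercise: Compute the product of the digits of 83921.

432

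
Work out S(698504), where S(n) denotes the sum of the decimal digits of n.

6+9+8+5+0+4 = 32

32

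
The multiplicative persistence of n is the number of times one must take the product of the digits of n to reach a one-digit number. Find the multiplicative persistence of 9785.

2

9785 → 2520 → 0 (2 steps)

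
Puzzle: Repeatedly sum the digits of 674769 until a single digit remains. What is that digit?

6+7+4+7+6+9 = 39
3+9 = 12
1+2 = 3

3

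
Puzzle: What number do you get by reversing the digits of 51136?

Reversing 51136 gives 63115.

63115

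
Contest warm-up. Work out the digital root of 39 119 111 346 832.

3+9+1+1+9+1+1+1+3+4+6+8+3+2 = 52
5+2 = 7

7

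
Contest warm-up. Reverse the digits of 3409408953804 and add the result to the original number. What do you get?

Reverse of 3409408953804 is 4083598049043.
3409408953804 + 4083598049043 = 7493007002847

7493007002847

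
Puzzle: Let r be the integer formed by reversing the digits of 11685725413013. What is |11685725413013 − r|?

Reverse of 11685725413013 is 31031452758611.
|11685725413013 − 31031452758611| = 19345727345598

19345727345598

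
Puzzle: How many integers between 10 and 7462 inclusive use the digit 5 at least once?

2716

The integers in [10, 7462] that use the digit 5 at least once: 15, 25, 35, 45, 50, 51, …, 7458, 7459.
2716 qualify.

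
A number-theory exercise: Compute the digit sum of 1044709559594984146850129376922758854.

1+0+4+4+7+0+9+5+5+9+5+9+4+9+8+4+1+4+6+8+5+0+1+2+9+3+7+6+9+2+2+7+5+8+8+5+4 = 185

185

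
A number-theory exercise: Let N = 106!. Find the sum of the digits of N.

639

106! = 114628056373470835453434738414834942870388487424139673389282723476762012382449946252660360871841673476016298287096435143747350528228224302506311680000000000000000000000000
Sum of its 171 digits: 639.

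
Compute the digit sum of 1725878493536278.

1+7+2+5+8+7+8+4+9+3+5+3+6+2+7+8 = 85

85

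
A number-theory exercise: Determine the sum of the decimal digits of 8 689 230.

8+6+8+9+2+3+0 = 36

36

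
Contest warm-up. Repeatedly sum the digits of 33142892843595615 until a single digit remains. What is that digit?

6

3+3+1+4+2+8+9+2+8+4+3+5+9+5+6+1+5 = 78
7+8 = 15
1+5 = 6
(Equivalently, 33142892843595615 mod 9 = 6.)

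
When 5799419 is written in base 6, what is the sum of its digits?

29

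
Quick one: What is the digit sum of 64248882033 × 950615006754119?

141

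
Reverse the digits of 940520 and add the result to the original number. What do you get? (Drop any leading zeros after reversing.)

965569

Reverse of 940520 is 25049.
940520 + 25049 = 965569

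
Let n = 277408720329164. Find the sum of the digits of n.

62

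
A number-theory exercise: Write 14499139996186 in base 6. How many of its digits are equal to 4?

3

14499139996186 in base 6 is 50500451333254254.
The digit 4 appears 3 times.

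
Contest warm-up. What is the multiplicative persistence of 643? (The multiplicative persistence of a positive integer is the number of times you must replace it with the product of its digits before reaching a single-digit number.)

3

643 → 72 → 14 → 4 (3 steps)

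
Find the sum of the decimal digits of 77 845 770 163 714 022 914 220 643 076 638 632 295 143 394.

183

7+7+8+4+5+7+7+0+1+6+3+7+1+4+0+2+2+9+1+4+2+2+0+6+4+3+0+7+6+6+3+8+6+3+2+2+9+5+1+4+3+3+9+4 = 183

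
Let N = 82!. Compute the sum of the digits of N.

477

82! = 475364333701284174842138206989404946643813294067993328617160934076743994734899148613007131808479167119360000000000000000000
Sum of its 123 digits: 477.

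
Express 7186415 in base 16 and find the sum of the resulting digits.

65

7186415 in base 16 is 6DA7EF.
Digit sum: 6+13+10+7+14+15 = 65.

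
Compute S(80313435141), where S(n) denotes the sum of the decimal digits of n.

33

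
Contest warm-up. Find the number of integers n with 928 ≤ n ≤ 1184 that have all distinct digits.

The integers in [928, 1184] that have all distinct digits: 928, 930, 931, 932, 934, 935, …, 1097, 1098.
105 qualify.

105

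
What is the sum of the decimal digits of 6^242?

819

6^242 = 205401018540529108843309672321899274291684948598882894410486352535549129564314223698901092521073308923089305720868661800981873784450134140466771611126141745524387587025921352921242964852736
Sum of its 189 digits: 819.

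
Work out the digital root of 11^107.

The digital root of n equals n mod 9 (or 9 when 9 | n), so we need 11^107 mod 9.
11^107 ≡ 5 (mod 9), so the digital root is 5.

5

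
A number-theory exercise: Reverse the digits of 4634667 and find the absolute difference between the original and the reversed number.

3029697

Reverse of 4634667 is 7664364.
|4634667 − 7664364| = 3029697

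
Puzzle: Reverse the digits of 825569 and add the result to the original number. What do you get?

1791097

Reverse of 825569 is 965528.
825569 + 965528 = 1791097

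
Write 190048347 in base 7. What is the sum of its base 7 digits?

190048347 in base 7 is 4465245546.
Digit sum: 4+4+6+5+2+4+5+5+4+6 = 45.

45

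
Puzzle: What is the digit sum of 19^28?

154

19^28 = 638411683925748518131605316913942641
Sum of its 36 digits: 154.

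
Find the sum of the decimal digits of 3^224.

3^224 = 75017235761082801347754799639985631302843555773437467049335826804960201862842485462417511176795886253700481
Sum of its 107 digits: 486.

486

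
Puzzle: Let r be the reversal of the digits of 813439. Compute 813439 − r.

-120879

Reverse of 813439 is 934318.
813439 − 934318 = -120879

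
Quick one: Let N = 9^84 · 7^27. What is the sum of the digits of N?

495

9^84 · 7^27 = 9419283605674086797644319885902791694823685181584367859256363651679347174930259833006799092447016031223
Sum of its 103 digits: 495.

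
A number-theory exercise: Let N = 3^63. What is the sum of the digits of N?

153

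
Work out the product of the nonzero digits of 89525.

3600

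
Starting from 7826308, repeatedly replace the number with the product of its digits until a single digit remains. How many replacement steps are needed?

1

7826308 → 0 (1 step)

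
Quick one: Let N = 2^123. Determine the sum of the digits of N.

170

2^123 = 10633823966279326983230456482242756608
Sum of its 38 digits: 170.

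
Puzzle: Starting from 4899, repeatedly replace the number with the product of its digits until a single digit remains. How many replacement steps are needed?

3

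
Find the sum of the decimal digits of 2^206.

2^206 = 102844034832575377634685573909834406561420991602098741459288064
Sum of its 63 digits: 283.

283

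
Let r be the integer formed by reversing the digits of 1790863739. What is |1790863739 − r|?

7582817232

Reverse of 1790863739 is 9373680971.
|1790863739 − 9373680971| = 7582817232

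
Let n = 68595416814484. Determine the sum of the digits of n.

6+8+5+9+5+4+1+6+8+1+4+4+8+4 = 73

73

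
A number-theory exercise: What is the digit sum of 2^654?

829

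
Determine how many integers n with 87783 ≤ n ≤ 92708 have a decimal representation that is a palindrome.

49

The integers in [87783, 92708] that have a decimal representation that is a palindrome: 87878, 87978, 88088, 88188, 88288, 88388, …, 92529, 92629.
49 qualify.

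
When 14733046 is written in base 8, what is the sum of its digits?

34

14733046 in base 8 is 70147366.
Digit sum: 7+0+1+4+7+3+6+6 = 34.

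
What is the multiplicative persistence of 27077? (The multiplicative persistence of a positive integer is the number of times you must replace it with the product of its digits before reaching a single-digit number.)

27077 → 0 (1 step)

1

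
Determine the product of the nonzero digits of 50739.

945

5×7×3×9 = 945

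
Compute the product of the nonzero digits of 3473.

3×4×7×3 = 252

252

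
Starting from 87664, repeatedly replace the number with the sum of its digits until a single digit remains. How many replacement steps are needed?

87664 → 31 → 4 (2 steps)

2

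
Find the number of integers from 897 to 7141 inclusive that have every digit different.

The integers in [897, 7141] that have every digit different: 897, 901, 902, 903, 904, 905, …, 7139, 7140.
3175 qualify.

3175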